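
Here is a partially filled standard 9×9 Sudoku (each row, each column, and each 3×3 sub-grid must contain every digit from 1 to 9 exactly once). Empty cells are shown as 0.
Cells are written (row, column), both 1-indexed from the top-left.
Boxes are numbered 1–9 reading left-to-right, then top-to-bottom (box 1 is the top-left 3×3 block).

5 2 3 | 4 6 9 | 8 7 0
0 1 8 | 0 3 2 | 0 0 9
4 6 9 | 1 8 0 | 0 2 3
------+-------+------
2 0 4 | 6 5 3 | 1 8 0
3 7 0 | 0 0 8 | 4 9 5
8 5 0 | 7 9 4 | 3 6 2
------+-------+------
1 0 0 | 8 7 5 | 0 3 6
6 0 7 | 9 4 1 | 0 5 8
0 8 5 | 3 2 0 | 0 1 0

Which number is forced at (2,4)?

5

Row 2 already contains {1, 2, 3, 8, 9}.
Column 4 already contains {1, 3, 4, 6, 7, 8, 9}.
Its 3×3 block (box 2) already contains {1, 2, 3, 4, 6, 8, 9}.
The only value from 1–9 not eliminated is 5, so (2,4) = 5.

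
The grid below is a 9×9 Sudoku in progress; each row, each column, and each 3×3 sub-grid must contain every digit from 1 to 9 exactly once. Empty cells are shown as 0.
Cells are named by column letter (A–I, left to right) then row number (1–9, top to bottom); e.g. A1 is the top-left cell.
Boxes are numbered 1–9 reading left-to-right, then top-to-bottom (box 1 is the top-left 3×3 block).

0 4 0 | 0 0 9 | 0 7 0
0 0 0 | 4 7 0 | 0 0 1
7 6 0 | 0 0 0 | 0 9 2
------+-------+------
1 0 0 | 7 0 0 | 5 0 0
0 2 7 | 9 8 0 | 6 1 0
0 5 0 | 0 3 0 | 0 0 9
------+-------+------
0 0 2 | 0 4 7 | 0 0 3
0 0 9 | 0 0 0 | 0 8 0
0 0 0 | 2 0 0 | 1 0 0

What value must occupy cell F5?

Cell F5 itself could take any of {4, 5} by direct elimination.
Consider where 5 can go in box 5.
E4 is out (row 4 already has a 5).
F4 is out (row 4 already has a 5).
D6 is out (row 6 already has a 5).
F6 is out (row 6 already has a 5).
So the only cell in box 5 that can hold 5 is F5.
Therefore F5 = 5.

5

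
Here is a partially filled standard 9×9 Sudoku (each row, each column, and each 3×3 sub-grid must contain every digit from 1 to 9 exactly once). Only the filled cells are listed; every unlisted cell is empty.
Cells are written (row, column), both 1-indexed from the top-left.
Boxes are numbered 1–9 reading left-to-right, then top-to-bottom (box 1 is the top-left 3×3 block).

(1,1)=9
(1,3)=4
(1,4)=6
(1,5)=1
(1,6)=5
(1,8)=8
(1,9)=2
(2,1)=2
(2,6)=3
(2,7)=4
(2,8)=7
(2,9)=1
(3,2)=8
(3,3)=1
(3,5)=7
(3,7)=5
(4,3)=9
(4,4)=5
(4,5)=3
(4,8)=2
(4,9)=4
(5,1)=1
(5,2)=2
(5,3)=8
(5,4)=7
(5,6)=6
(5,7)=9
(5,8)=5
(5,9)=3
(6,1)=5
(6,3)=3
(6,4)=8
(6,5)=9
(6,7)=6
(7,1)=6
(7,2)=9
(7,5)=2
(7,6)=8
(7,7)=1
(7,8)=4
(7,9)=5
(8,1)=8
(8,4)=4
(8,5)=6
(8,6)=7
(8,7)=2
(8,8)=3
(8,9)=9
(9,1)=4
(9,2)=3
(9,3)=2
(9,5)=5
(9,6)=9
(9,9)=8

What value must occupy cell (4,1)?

Row 4 already contains {2, 3, 4, 5, 9}.
Column 1 already contains {1, 2, 4, 5, 6, 8, 9}.
Its 3×3 block (box 4) already contains {1, 2, 3, 5, 8, 9}.
The only value from 1–9 not eliminated is 7, so (4,1) = 7.

7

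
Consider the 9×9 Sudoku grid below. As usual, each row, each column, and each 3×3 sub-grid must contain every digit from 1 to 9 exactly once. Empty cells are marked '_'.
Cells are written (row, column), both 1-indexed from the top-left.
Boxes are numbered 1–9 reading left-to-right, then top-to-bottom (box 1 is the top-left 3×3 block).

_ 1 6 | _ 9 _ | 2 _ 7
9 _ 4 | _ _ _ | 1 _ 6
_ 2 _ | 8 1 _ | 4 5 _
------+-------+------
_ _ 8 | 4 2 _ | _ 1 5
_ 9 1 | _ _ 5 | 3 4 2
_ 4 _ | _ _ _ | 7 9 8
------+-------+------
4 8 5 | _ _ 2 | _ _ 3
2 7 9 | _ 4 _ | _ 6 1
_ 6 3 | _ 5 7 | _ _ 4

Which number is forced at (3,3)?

Row 3 already contains {1, 2, 4, 5, 8}.
Column 3 already contains {1, 3, 4, 5, 6, 8, 9}.
Its 3×3 block (box 1) already contains {1, 2, 4, 6, 9}.
The only value from 1–9 not eliminated is 7, so (3,3) = 7.

7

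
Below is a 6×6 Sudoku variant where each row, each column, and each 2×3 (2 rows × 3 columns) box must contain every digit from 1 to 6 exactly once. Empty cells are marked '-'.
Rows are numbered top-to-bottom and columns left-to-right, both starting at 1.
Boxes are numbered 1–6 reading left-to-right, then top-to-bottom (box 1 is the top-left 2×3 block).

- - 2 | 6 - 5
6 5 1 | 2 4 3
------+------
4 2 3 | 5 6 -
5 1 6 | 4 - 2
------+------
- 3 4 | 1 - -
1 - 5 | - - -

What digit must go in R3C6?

1

Row 3 already contains {2, 3, 4, 5, 6}.
Column 6 already contains {2, 3, 5}.
Its 2×3 block (box 4) already contains {2, 4, 5, 6}.
The only value from 1–6 not eliminated is 1, so R3C6 = 1.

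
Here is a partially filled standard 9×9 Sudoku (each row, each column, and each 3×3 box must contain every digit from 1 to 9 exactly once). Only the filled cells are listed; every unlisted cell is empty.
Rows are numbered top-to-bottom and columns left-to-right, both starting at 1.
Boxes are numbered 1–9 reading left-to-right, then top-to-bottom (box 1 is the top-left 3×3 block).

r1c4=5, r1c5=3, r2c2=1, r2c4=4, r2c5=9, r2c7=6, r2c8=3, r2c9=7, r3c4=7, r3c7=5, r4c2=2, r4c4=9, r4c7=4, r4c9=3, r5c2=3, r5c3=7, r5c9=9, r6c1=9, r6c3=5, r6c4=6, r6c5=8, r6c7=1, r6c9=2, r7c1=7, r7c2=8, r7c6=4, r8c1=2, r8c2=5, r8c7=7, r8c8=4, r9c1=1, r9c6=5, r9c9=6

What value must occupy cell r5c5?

Cell r5c5 itself could take any of {1, 2, 4, 5} by direct elimination.
Consider where 4 can go in box 5.
r4c5 is out (row 4 already has a 4).
r4c6 is out (row 4 already has a 4).
r5c4 is out (column 4 already has a 4).
r5c6 is out (column 6 already has a 4).
r6c6 is out (column 6 already has a 4).
So the only cell in box 5 that can hold 4 is r5c5.
Therefore r5c5 = 4.

4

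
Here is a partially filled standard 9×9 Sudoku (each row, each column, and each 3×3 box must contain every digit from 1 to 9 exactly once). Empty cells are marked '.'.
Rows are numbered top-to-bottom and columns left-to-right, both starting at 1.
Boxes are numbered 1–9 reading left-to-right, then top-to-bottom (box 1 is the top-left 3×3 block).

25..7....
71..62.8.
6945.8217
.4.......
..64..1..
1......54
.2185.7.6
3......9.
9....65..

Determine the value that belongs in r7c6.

Cell r7c6 itself could take any of {3, 4, 9} by direct elimination.
Consider where 9 can go in box 8.
r8c4 is out (row 8 already has a 9).
r8c5 is out (row 8 already has a 9).
r8c6 is out (row 8 already has a 9).
r9c4 is out (row 9 already has a 9).
r9c5 is out (row 9 already has a 9).
So the only cell in box 8 that can hold 9 is r7c6.
Therefore r7c6 = 9.

9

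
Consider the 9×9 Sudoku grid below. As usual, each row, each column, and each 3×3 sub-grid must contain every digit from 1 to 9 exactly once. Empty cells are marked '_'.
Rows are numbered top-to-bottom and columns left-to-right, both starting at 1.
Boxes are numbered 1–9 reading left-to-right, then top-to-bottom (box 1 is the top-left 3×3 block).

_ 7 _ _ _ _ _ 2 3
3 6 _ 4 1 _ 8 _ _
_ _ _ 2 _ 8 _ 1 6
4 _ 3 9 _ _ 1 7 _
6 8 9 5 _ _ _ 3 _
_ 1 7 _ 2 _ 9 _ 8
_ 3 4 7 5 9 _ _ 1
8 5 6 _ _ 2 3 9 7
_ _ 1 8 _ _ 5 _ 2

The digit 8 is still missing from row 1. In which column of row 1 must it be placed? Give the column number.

Consider where 8 can go in row 1.
R1C1 is out (column 1 already has a 8).
R1C4 is out (column 4 already has a 8).
R1C5 is out (box 2 already has a 8).
R1C6 is out (column 6 already has a 8).
R1C7 is out (column 7 already has a 8).
So the only cell in row 1 that can hold 8 is R1C3.
That is column 3.

3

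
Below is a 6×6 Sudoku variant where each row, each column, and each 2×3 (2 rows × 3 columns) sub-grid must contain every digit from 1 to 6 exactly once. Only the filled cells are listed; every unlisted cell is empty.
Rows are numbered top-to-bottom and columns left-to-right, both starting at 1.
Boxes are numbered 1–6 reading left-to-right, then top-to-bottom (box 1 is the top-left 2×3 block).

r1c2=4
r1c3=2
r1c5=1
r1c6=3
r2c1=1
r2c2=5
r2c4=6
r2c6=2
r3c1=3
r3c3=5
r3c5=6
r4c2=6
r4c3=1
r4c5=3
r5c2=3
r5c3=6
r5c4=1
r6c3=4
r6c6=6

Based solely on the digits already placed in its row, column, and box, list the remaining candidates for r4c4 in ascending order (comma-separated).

Row 4 already contains {1, 3, 6}.
Column 4 already contains {1, 6}.
Its 2×3 block (box 4) already contains {3, 6}.
Removing those from 1–6 leaves {2, 4, 5} as the candidates for r4c4.

2,4,5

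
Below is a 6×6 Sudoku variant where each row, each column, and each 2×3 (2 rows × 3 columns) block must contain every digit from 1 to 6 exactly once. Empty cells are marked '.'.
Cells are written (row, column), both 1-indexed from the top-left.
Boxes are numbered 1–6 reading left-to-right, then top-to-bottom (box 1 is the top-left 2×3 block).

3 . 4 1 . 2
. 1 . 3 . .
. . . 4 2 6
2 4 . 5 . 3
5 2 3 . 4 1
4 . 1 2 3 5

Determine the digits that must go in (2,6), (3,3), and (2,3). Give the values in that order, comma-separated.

For (2,6):
  Row 2 already contains {1, 3}.
  Column 6 already contains {1, 2, 3, 5, 6}.
  Its 2×3 block (box 2) already contains {1, 2, 3}.
  The only value from 1–6 not eliminated is 4, so (2,6) = 4.
For (3,3):
  Row 3 already contains {2, 4, 6}.
  Column 3 already contains {1, 3, 4}.
  Its 2×3 block (box 3) already contains {2, 4}.
  The only value from 1–6 not eliminated is 5, so (3,3) = 5.
For (2,3):
  Consider where 2 can go in row 2.
  (2,1) is out (column 1 already has a 2).
  (2,5) is out (column 5 already has a 2).
  (2,6) is out (column 6 already has a 2).
  So the only cell in row 2 that can hold 2 is (2,3).
  So (2,3) = 2.

4,5,2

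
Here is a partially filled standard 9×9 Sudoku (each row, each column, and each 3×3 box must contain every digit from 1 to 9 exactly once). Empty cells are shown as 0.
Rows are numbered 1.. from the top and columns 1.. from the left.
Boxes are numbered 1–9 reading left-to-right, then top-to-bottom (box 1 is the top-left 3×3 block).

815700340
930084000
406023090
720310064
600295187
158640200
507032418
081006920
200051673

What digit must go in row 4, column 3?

Row 4 already contains {1, 2, 3, 4, 6, 7}.
Column 3 already contains {1, 5, 6, 7, 8}.
Its 3×3 block (box 4) already contains {1, 2, 5, 6, 7, 8}.
The only value from 1–9 not eliminated is 9, so row 4, column 3 = 9.

9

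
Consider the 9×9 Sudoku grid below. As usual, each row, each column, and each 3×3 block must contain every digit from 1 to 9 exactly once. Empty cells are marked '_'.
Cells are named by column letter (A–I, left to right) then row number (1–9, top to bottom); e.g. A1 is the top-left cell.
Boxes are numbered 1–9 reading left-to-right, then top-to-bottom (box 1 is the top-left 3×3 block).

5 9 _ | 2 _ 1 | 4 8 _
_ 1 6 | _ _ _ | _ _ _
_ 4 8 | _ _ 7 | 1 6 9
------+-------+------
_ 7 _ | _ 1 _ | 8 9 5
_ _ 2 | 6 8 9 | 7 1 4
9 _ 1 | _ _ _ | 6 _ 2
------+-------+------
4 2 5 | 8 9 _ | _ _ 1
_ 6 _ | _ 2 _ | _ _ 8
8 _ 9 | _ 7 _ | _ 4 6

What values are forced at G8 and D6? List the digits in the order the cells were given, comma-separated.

For G8:
  Consider where 9 can go in column G.
  G2 is out (box 3 already has a 9).
  G7 is out (row 7 already has a 9).
  G9 is out (row 9 already has a 9).
  So the only cell in column G that can hold 9 is G8.
  So G8 = 9.
For D6:
  Consider where 7 can go in row 6.
  B6 is out (column B already has a 7).
  E6 is out (column E already has a 7).
  F6 is out (column F already has a 7).
  H6 is out (box 6 already has a 7).
  So the only cell in row 6 that can hold 7 is D6.
  So D6 = 7.

9,7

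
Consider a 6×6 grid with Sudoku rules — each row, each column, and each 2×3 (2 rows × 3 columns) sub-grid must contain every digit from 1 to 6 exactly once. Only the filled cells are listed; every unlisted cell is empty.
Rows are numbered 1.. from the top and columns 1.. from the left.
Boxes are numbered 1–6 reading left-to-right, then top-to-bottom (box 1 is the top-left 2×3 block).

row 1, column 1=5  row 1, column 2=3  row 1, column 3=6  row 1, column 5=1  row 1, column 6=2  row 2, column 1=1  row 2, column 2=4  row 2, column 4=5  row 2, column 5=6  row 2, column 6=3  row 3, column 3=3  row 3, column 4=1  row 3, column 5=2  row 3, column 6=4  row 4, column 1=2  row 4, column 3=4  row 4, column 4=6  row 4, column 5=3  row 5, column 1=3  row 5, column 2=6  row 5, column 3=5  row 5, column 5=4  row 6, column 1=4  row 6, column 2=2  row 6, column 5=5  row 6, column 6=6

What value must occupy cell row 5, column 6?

Row 5 already contains {3, 4, 5, 6}.
Column 6 already contains {2, 3, 4, 6}.
Its 2×3 block (box 6) already contains {4, 5, 6}.
The only value from 1–6 not eliminated is 1, so row 5, column 6 = 1.

1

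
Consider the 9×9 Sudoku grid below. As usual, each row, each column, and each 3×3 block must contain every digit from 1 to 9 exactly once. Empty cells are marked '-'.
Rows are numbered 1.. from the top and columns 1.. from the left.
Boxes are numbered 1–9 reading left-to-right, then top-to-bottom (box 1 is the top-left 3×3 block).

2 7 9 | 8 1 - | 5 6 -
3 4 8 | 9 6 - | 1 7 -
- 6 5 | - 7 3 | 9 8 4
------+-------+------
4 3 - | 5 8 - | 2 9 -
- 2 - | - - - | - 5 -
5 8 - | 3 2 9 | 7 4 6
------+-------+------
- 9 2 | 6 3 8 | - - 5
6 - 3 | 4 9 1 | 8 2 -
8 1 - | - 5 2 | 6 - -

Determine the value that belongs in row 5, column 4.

Cell row 5, column 4 itself could take any of {1, 7} by direct elimination.
Consider where 1 can go in box 5.
row 4, column 6 is out (column 6 already has a 1).
row 5, column 5 is out (column 5 already has a 1).
row 5, column 6 is out (column 6 already has a 1).
So the only cell in box 5 that can hold 1 is row 5, column 4.
Therefore row 5, column 4 = 1.

1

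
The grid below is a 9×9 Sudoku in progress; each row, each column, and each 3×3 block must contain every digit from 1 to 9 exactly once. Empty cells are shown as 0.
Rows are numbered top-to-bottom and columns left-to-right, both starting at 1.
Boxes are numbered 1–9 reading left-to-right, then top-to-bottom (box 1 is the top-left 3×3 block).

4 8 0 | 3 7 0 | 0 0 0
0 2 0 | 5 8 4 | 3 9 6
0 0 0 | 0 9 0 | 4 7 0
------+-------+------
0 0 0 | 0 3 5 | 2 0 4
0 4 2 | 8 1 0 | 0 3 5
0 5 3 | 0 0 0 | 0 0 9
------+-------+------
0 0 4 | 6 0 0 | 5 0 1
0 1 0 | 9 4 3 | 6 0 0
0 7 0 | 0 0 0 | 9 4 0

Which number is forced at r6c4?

4

Cell r6c4 itself could take any of {2, 4, 7} by direct elimination.
Consider where 4 can go in box 5.
r4c4 is out (row 4 already has a 4).
r5c6 is out (row 5 already has a 4).
r6c5 is out (column 5 already has a 4).
r6c6 is out (column 6 already has a 4).
So the only cell in box 5 that can hold 4 is r6c4.
Therefore r6c4 = 4.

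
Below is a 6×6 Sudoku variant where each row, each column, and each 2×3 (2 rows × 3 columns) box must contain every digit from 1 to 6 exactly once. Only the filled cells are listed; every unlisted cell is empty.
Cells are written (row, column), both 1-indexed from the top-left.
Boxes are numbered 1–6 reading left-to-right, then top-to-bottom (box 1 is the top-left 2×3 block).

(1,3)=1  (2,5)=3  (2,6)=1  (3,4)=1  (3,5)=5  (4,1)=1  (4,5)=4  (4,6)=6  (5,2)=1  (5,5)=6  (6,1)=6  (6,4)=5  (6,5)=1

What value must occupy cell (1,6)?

Cell (1,6) itself could take any of {2, 4, 5} by direct elimination.
Consider where 5 can go in box 2.
(1,4) is out (column 4 already has a 5).
(1,5) is out (column 5 already has a 5).
(2,4) is out (column 4 already has a 5).
So the only cell in box 2 that can hold 5 is (1,6).
Therefore (1,6) = 5.

5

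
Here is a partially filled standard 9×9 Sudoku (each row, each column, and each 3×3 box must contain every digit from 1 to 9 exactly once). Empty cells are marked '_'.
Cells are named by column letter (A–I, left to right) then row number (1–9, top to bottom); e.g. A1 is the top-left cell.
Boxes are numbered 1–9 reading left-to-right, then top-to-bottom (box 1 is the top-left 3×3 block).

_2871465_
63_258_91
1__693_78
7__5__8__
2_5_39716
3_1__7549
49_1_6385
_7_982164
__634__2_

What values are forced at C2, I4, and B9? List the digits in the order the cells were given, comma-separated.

For C2:
  Consider where 7 can go in row 2.
  G2 is out (column G already has a 7).
  So the only cell in row 2 that can hold 7 is C2.
  So C2 = 7.
For I4:
  Consider where 2 can go in box 6.
  H4 is out (column H already has a 2).
  So the only cell in box 6 that can hold 2 is I4.
  So I4 = 2.
For B9:
  Consider where 1 can go in column B.
  B3 is out (row 3 already has a 1).
  B4 is out (box 4 already has a 1).
  B5 is out (row 5 already has a 1).
  B6 is out (row 6 already has a 1).
  So the only cell in column B that can hold 1 is B9.
  So B9 = 1.

7,2,1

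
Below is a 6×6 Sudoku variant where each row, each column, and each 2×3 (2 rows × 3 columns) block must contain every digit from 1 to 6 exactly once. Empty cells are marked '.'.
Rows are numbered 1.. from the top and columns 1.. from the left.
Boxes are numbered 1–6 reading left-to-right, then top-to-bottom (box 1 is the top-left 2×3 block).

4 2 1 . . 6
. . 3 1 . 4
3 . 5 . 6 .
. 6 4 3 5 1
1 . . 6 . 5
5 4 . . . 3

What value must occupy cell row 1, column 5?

3

Row 1 already contains {1, 2, 4, 6}.
Column 5 already contains {5, 6}.
Its 2×3 block (box 2) already contains {1, 4, 6}.
The only value from 1–6 not eliminated is 3, so row 1, column 5 = 3.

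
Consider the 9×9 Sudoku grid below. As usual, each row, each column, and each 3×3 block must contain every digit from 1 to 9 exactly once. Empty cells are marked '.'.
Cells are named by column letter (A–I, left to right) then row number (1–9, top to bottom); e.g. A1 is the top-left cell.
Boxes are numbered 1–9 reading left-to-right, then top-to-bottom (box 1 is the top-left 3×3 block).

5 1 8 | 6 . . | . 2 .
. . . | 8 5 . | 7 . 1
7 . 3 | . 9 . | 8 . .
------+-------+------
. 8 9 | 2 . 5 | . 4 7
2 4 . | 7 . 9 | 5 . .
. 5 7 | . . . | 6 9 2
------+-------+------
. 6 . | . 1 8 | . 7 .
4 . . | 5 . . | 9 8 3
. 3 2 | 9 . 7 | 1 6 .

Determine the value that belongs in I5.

Row 5 already contains {2, 4, 5, 7, 9}.
Column I already contains {1, 2, 3, 7}.
Its 3×3 block (box 6) already contains {2, 4, 5, 6, 7, 9}.
The only value from 1–9 not eliminated is 8, so I5 = 8.

8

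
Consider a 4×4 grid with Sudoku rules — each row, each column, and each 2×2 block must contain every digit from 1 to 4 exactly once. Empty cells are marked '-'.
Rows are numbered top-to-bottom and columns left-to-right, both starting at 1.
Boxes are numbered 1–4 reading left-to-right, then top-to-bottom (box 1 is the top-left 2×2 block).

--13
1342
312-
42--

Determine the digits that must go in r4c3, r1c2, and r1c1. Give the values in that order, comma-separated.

For r4c3:
  Row 4 already contains {2, 4}.
  Column 3 already contains {1, 2, 4}.
  Its 2×2 block (box 4) already contains {2}.
  The only value from 1–4 not eliminated is 3, so r4c3 = 3.
For r1c2:
  Row 1 already contains {1, 3}.
  Column 2 already contains {1, 2, 3}.
  Its 2×2 block (box 1) already contains {1, 3}.
  The only value from 1–4 not eliminated is 4, so r1c2 = 4.
For r1c1:
  Row 1 already contains {1, 3}.
  Column 1 already contains {1, 3, 4}.
  Its 2×2 block (box 1) already contains {1, 3}.
  The only value from 1–4 not eliminated is 2, so r1c1 = 2.

3,4,2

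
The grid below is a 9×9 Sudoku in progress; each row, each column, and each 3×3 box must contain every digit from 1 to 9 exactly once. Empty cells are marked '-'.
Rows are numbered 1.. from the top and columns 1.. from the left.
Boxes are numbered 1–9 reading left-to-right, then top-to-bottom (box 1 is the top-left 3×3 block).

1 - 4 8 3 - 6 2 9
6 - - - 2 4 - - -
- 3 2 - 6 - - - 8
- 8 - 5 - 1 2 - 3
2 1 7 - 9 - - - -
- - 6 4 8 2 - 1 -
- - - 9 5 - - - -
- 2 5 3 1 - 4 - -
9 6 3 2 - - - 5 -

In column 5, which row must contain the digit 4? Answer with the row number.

9

Consider where 4 can go in column 5.
row 4, column 5 is out (box 5 already has a 4).
So the only cell in column 5 that can hold 4 is row 9, column 5.
That is row 9.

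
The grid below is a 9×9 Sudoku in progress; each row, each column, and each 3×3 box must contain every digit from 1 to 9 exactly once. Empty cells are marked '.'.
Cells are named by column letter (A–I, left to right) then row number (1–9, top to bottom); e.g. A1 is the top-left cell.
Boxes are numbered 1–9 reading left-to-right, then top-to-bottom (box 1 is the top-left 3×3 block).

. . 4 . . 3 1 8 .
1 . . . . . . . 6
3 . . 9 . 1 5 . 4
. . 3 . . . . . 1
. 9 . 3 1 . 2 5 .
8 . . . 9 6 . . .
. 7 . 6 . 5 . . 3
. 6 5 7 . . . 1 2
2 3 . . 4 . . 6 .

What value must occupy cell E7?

Cell E7 itself could take any of {2, 8} by direct elimination.
Consider where 2 can go in row 7.
A7 is out (column A already has a 2).
C7 is out (box 7 already has a 2).
G7 is out (column G already has a 2).
H7 is out (box 9 already has a 2).
So the only cell in row 7 that can hold 2 is E7.
Therefore E7 = 2.

2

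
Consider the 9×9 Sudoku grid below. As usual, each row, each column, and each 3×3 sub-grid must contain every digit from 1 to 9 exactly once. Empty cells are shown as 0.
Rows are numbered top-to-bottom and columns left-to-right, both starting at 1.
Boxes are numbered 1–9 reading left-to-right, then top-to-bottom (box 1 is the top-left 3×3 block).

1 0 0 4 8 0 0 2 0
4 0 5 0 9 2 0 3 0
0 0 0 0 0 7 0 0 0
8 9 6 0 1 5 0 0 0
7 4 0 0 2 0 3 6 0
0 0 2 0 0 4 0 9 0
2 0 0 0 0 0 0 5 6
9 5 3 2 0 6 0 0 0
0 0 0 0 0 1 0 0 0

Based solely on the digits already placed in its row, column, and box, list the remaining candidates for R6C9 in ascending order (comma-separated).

Row 6 already contains {2, 4, 9}.
Column 9 already contains {6}.
Its 3×3 block (box 6) already contains {3, 6, 9}.
Removing those from 1–9 leaves {1, 5, 7, 8} as the candidates for R6C9.

1,5,7,8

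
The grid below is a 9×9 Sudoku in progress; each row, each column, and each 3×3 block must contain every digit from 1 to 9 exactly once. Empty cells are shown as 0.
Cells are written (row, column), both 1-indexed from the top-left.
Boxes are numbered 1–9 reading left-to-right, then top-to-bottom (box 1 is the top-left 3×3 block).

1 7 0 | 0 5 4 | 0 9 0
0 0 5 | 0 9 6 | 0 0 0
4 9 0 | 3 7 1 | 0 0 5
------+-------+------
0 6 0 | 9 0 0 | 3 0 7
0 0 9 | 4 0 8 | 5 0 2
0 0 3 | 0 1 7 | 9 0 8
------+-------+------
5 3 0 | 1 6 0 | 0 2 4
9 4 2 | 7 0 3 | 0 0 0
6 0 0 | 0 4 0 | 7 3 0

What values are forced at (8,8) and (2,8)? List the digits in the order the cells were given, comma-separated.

For (8,8):
  Consider where 5 can go in column 8.
  (2,8) is out (row 2 already has a 5).
  (3,8) is out (row 3 already has a 5).
  (4,8) is out (box 6 already has a 5).
  (5,8) is out (row 5 already has a 5).
  (6,8) is out (box 6 already has a 5).
  So the only cell in column 8 that can hold 5 is (8,8).
  So (8,8) = 5.
For (2,8):
  Consider where 7 can go in box 3.
  (1,7) is out (row 1 already has a 7). (1,9) is out (row 1 already has a 7). (2,7) is out (column 7 already has a 7). (2,9) is out (column 9 already has a 7). The remaining empty cells in box 3 are similarly blocked.
  So the only cell in box 3 that can hold 7 is (2,8).
  So (2,8) = 7.

5,7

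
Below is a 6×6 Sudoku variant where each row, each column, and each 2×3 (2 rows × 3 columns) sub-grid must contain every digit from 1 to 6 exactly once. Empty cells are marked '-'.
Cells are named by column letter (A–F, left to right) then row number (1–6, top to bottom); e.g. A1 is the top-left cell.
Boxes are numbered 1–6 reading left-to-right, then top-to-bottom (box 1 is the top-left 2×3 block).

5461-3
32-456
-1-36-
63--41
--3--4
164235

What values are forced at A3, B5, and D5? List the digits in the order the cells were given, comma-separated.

For A3:
  Consider where 4 can go in column A.
  A5 is out (row 5 already has a 4).
  So the only cell in column A that can hold 4 is A3.
  So A3 = 4.
For B5:
  Row 5 already contains {3, 4}.
  Column B already contains {1, 2, 3, 4, 6}.
  Its 2×3 block (box 5) already contains {1, 3, 4, 6}.
  The only value from 1–6 not eliminated is 5, so B5 = 5.
For D5:
  Row 5 already contains {3, 4}.
  Column D already contains {1, 2, 3, 4}.
  Its 2×3 block (box 6) already contains {2, 3, 4, 5}.
  The only value from 1–6 not eliminated is 6, so D5 = 6.

4,5,6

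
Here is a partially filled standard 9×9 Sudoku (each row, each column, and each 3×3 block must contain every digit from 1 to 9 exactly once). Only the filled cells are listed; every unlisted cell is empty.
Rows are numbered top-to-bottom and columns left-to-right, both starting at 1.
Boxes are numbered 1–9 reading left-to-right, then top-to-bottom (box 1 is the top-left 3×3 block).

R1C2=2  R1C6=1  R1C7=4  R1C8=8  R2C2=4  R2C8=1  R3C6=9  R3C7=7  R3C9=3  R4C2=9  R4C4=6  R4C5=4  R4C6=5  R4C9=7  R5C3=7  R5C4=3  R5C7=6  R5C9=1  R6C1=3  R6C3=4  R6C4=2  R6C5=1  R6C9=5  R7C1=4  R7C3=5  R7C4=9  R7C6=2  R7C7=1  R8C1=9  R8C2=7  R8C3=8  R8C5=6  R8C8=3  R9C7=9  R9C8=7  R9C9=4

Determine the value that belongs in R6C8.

9

Row 6 already contains {1, 2, 3, 4, 5}.
Column 8 already contains {1, 3, 7, 8}.
Its 3×3 block (box 6) already contains {1, 5, 6, 7}.
The only value from 1–9 not eliminated is 9, so R6C8 = 9.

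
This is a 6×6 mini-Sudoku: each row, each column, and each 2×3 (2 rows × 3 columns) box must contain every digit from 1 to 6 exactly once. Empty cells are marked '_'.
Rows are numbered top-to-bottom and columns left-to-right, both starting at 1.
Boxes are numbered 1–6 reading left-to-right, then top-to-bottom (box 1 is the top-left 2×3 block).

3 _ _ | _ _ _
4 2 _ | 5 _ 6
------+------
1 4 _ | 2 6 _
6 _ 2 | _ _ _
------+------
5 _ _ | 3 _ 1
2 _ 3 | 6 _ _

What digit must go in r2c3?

Row 2 already contains {2, 4, 5, 6}.
Column 3 already contains {2, 3}.
Its 2×3 block (box 1) already contains {2, 3, 4}.
The only value from 1–6 not eliminated is 1, so r2c3 = 1.

1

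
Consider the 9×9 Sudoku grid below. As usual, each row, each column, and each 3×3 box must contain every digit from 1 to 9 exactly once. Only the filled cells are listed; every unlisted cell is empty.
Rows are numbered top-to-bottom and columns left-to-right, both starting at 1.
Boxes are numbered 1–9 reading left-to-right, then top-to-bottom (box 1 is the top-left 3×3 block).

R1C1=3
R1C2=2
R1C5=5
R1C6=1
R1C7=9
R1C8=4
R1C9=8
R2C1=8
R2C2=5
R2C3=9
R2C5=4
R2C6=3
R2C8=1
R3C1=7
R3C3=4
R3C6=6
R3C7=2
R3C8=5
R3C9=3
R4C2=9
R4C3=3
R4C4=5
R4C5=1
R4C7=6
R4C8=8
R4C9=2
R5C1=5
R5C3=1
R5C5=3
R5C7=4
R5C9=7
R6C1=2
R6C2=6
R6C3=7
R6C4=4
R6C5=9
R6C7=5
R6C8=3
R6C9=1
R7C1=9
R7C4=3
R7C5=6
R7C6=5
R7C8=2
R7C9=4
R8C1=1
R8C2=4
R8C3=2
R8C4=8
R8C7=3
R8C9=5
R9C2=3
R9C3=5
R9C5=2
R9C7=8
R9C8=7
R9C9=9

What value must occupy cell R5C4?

Cell R5C4 itself could take any of {2, 6} by direct elimination.
Consider where 6 can go in row 5.
R5C2 is out (column 2 already has a 6).
R5C6 is out (column 6 already has a 6).
R5C8 is out (box 6 already has a 6).
So the only cell in row 5 that can hold 6 is R5C4.
Therefore R5C4 = 6.

6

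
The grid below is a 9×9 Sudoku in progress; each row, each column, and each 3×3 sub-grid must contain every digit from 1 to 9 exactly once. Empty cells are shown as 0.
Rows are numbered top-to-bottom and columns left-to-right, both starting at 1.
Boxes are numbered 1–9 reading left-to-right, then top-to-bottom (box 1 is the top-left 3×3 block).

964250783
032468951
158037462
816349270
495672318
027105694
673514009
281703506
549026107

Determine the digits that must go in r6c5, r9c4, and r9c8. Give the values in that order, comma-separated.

8,8,3

For r6c5:
  Row 6 already contains {1, 2, 4, 5, 6, 7, 9}.
  Column 5 already contains {1, 2, 3, 4, 5, 6, 7}.
  Its 3×3 block (box 5) already contains {1, 2, 3, 4, 5, 6, 7, 9}.
  The only value from 1–9 not eliminated is 8, so r6c5 = 8.
For r9c4:
  Row 9 already contains {1, 2, 4, 5, 6, 7, 9}.
  Column 4 already contains {1, 2, 3, 4, 5, 6, 7}.
  Its 3×3 block (box 8) already contains {1, 2, 3, 4, 5, 6, 7}.
  The only value from 1–9 not eliminated is 8, so r9c4 = 8.
For r9c8:
  Row 9 already contains {1, 2, 4, 5, 6, 7, 9}.
  Column 8 already contains {1, 5, 6, 7, 8, 9}.
  Its 3×3 block (box 9) already contains {1, 5, 6, 7, 9}.
  The only value from 1–9 not eliminated is 3, so r9c8 = 3.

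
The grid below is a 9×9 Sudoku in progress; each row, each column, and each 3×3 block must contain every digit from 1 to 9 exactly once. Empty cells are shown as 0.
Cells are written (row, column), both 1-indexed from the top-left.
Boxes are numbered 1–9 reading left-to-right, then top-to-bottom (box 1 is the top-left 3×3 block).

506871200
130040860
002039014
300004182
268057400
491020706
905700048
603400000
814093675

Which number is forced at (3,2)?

Cell (3,2) itself could take any of {7, 8} by direct elimination.
Consider where 8 can go in box 1.
(1,2) is out (row 1 already has a 8).
(2,3) is out (row 2 already has a 8).
(3,1) is out (column 1 already has a 8).
So the only cell in box 1 that can hold 8 is (3,2).
Therefore (3,2) = 8.

8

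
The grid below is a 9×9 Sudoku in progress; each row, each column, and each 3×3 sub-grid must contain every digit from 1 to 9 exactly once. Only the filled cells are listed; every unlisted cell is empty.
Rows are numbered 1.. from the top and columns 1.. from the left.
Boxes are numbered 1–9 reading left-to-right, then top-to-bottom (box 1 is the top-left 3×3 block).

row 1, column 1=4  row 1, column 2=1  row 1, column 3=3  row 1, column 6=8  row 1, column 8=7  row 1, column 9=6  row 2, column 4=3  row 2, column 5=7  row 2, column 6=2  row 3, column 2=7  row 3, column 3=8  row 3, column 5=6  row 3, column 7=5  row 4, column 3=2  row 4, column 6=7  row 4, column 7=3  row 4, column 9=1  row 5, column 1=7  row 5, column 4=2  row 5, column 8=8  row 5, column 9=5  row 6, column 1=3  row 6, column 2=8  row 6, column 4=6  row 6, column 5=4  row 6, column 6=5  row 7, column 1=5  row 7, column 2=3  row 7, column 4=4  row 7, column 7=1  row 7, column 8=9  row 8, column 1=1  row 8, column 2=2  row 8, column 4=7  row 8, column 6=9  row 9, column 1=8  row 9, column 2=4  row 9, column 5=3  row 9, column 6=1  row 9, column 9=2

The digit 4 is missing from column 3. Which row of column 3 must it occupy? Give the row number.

Consider where 4 can go in column 3.
row 2, column 3 is out (box 1 already has a 4).
row 6, column 3 is out (row 6 already has a 4).
row 7, column 3 is out (row 7 already has a 4).
row 8, column 3 is out (box 7 already has a 4).
row 9, column 3 is out (row 9 already has a 4).
So the only cell in column 3 that can hold 4 is row 5, column 3.
That is row 5.

5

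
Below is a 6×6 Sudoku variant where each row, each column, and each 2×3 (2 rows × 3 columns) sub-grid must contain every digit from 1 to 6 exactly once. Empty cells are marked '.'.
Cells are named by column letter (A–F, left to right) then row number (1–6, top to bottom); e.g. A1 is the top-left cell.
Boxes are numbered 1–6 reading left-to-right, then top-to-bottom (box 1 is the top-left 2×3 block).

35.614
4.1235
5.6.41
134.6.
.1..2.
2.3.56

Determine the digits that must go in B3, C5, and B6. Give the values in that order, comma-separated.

For B3:
  Row 3 already contains {1, 4, 5, 6}.
  Column B already contains {1, 3, 5}.
  Its 2×3 block (box 3) already contains {1, 3, 4, 5, 6}.
  The only value from 1–6 not eliminated is 2, so B3 = 2.
For C5:
  Row 5 already contains {1, 2}.
  Column C already contains {1, 3, 4, 6}.
  Its 2×3 block (box 5) already contains {1, 2, 3}.
  The only value from 1–6 not eliminated is 5, so C5 = 5.
For B6:
  Row 6 already contains {2, 3, 5, 6}.
  Column B already contains {1, 3, 5}.
  Its 2×3 block (box 5) already contains {1, 2, 3}.
  The only value from 1–6 not eliminated is 4, so B6 = 4.

2,5,4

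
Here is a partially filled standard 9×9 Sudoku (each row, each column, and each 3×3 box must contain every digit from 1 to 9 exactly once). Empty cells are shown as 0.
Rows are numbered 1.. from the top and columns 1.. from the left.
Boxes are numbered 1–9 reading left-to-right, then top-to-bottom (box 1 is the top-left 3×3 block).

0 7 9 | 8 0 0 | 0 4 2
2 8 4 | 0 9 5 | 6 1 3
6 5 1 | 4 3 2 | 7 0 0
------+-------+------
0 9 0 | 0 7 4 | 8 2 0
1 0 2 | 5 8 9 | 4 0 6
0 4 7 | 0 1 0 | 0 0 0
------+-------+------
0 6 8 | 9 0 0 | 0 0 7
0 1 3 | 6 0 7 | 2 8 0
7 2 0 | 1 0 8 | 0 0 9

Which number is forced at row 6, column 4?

Cell row 6, column 4 itself could take any of {2, 3} by direct elimination.
Consider where 2 can go in column 4.
row 2, column 4 is out (row 2 already has a 2).
row 4, column 4 is out (row 4 already has a 2).
So the only cell in column 4 that can hold 2 is row 6, column 4.
Therefore row 6, column 4 = 2.

2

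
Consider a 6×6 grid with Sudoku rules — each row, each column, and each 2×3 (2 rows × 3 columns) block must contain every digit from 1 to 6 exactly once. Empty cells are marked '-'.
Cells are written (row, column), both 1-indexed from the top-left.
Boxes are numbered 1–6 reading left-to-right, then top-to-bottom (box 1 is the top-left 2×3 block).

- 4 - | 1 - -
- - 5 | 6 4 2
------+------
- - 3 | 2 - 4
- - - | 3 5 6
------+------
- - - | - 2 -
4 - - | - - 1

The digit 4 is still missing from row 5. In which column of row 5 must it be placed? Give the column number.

Consider where 4 can go in row 5.
(5,1) is out (column 1 already has a 4).
(5,2) is out (column 2 already has a 4).
(5,3) is out (box 5 already has a 4).
(5,6) is out (column 6 already has a 4).
So the only cell in row 5 that can hold 4 is (5,4).
That is column 4.

4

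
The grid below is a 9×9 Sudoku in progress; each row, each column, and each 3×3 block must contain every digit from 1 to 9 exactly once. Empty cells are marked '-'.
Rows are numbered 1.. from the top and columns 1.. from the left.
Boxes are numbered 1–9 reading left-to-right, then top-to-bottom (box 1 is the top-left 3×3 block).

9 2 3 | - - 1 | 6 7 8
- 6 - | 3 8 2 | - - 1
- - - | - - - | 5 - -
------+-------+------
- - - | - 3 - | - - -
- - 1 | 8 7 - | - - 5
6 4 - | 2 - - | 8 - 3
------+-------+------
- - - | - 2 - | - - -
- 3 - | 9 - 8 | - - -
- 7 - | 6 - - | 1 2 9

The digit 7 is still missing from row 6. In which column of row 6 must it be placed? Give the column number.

3

Consider where 7 can go in row 6.
row 6, column 5 is out (column 5 already has a 7).
row 6, column 6 is out (box 5 already has a 7).
row 6, column 8 is out (column 8 already has a 7).
So the only cell in row 6 that can hold 7 is row 6, column 3.
That is column 3.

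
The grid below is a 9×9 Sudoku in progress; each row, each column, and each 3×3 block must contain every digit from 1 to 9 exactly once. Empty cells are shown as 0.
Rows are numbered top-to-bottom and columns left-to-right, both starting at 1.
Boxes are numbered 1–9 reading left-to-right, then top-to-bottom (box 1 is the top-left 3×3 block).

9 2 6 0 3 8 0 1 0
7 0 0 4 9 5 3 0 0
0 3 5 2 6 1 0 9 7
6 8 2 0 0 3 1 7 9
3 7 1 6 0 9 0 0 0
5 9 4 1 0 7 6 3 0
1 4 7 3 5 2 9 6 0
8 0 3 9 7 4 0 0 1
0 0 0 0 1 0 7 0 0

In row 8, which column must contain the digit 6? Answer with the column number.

2

Consider where 6 can go in row 8.
R8C7 is out (column 7 already has a 6).
R8C8 is out (column 8 already has a 6).
So the only cell in row 8 that can hold 6 is R8C2.
That is column 2.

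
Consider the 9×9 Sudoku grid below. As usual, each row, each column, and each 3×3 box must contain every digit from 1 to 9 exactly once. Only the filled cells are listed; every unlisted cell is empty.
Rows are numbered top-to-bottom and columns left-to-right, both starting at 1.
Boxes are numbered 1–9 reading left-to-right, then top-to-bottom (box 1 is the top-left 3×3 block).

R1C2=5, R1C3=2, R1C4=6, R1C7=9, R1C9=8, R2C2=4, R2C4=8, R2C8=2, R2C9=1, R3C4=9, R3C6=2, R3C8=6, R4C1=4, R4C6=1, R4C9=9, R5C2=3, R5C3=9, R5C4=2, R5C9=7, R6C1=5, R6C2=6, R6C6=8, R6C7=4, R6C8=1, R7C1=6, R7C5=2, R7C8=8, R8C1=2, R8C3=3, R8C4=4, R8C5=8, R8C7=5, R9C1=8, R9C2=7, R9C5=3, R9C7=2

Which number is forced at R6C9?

2

Cell R6C9 itself could take any of {2, 3} by direct elimination.
Consider where 2 can go in column 9.
R3C9 is out (row 3 already has a 2).
R7C9 is out (row 7 already has a 2).
R8C9 is out (row 8 already has a 2).
R9C9 is out (row 9 already has a 2).
So the only cell in column 9 that can hold 2 is R6C9.
Therefore R6C9 = 2.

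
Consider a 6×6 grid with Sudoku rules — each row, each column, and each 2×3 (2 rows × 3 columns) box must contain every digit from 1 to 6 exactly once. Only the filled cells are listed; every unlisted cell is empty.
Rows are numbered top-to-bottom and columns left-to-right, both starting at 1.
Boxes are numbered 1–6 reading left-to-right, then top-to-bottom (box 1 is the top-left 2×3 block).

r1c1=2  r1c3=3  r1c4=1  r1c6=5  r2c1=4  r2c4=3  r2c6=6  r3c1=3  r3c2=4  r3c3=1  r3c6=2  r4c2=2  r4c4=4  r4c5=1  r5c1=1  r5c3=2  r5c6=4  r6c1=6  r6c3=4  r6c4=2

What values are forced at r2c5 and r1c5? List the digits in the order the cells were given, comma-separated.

2,4

For r2c5:
  Row 2 already contains {3, 4, 6}.
  Column 5 already contains {1}.
  Its 2×3 block (box 2) already contains {1, 3, 5, 6}.
  The only value from 1–6 not eliminated is 2, so r2c5 = 2.
For r1c5:
  Row 1 already contains {1, 2, 3, 5}.
  Column 5 already contains {1}.
  Its 2×3 block (box 2) already contains {1, 3, 5, 6}.
  The only value from 1–6 not eliminated is 4, so r1c5 = 4.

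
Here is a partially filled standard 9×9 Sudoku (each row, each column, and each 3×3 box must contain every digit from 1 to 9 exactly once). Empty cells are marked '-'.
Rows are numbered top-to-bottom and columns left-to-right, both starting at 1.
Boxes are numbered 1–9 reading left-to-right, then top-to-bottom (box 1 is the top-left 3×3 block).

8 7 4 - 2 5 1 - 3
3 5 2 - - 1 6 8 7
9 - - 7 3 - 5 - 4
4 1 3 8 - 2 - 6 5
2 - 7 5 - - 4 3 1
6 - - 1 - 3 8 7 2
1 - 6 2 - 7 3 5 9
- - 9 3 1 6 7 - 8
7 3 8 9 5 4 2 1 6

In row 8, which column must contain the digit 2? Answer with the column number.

2

Consider where 2 can go in row 8.
R8C1 is out (column 1 already has a 2).
R8C8 is out (box 9 already has a 2).
So the only cell in row 8 that can hold 2 is R8C2.
That is column 2.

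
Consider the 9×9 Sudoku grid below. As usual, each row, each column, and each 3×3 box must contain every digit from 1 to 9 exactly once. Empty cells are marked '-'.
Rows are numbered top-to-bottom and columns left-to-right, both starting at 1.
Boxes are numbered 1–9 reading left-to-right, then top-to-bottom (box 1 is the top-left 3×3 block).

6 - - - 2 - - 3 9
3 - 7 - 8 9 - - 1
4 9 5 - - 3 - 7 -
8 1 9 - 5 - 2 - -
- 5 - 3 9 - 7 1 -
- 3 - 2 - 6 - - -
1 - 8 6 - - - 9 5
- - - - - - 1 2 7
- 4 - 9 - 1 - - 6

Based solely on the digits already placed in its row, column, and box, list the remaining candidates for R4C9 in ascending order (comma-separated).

Row 4 already contains {1, 2, 5, 8, 9}.
Column 9 already contains {1, 5, 6, 7, 9}.
Its 3×3 block (box 6) already contains {1, 2, 7}.
Removing those from 1–9 leaves {3, 4} as the candidates for R4C9.

3,4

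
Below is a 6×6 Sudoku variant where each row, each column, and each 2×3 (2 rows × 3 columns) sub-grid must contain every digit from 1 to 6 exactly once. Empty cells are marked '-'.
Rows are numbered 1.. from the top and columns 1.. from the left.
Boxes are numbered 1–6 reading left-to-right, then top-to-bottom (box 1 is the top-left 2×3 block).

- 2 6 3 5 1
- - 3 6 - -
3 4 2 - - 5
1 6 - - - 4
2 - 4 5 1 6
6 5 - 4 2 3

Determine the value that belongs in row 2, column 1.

5

Cell row 2, column 1 itself could take any of {4, 5} by direct elimination.
Consider where 5 can go in column 1.
row 1, column 1 is out (row 1 already has a 5).
So the only cell in column 1 that can hold 5 is row 2, column 1.
Therefore row 2, column 1 = 5.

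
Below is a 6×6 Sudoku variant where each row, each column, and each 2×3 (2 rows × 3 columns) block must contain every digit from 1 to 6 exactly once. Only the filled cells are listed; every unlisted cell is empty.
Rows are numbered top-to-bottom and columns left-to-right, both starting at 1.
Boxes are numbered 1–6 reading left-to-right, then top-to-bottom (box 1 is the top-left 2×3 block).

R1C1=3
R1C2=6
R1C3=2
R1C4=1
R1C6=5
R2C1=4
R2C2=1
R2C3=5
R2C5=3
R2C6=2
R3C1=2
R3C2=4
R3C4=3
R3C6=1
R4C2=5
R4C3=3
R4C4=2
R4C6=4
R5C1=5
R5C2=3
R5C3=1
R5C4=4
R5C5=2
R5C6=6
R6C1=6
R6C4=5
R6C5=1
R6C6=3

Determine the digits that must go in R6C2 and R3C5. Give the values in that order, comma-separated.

For R6C2:
  Row 6 already contains {1, 3, 5, 6}.
  Column 2 already contains {1, 3, 4, 5, 6}.
  Its 2×3 block (box 5) already contains {1, 3, 5, 6}.
  The only value from 1–6 not eliminated is 2, so R6C2 = 2.
For R3C5:
  Consider where 5 can go in column 5.
  R1C5 is out (row 1 already has a 5).
  R4C5 is out (row 4 already has a 5).
  So the only cell in column 5 that can hold 5 is R3C5.
  So R3C5 = 5.

2,5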